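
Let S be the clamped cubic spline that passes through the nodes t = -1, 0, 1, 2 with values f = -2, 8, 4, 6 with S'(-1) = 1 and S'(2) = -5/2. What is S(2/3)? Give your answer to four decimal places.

5.6963

With M_i denoting the second derivative at x_i, h_i = 1, 1, 1, and Δ_i = (y_(i+1) − y_i)/h_i = 10, -4, 2:
  1·M_0 + 4·M_1 + 1·M_2 = 6(Δ_1 - Δ_0) = -84
  1·M_1 + 4·M_2 + 1·M_3 = 6(Δ_2 - Δ_1) = 36
Clamped end conditions give two more equations: 2h_0·M_0 + h_0·M_1 = 6(Δ_0 - S'(-1)) = 54 and h_2·M_2 + 2h_2·M_3 = 6(S'(2) - Δ_2) = -27.
Solving the tridiagonal system: M_0 = 697/15, M_1 = -584/15, M_2 = 379/15, M_3 = -392/15.
On [0, 1], S(t) = 8 + 143/30·t - 292/15·t² + 107/10·t³.
With t = 2/3: S(2/3) = 769/135.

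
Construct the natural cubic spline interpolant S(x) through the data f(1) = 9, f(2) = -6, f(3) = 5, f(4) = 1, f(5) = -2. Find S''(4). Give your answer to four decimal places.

10.8214

With M_i denoting the second derivative at x_i, h_i = 1, 1, 1, 1, and Δ_i = (y_(i+1) − y_i)/h_i = -15, 11, -4, -3:
  1·M_0 + 4·M_1 + 1·M_2 = 6(Δ_1 - Δ_0) = 156
  1·M_1 + 4·M_2 + 1·M_3 = 6(Δ_2 - Δ_1) = -90
  1·M_2 + 4·M_3 + 1·M_4 = 6(Δ_3 - Δ_2) = 6
Natural end conditions: M_0 = M_4 = 0.
Hence M_0 = 0, M_1 = 1353/28, M_2 = -261/7, M_3 = 303/28, M_4 = 0.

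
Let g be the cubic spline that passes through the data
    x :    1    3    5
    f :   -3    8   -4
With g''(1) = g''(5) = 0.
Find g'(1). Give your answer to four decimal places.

Write M_i for g''(x_i). With h_i = 2, 2 and divided differences Δ_i = 11/2, -6, the continuity of g' gives the tridiagonal system
  2·M_0 + 8·M_1 + 2·M_2 = 6(Δ_1 - Δ_0) = -69
Natural end conditions: M_0 = M_2 = 0.
Hence M_0 = 0, M_1 = -69/8, M_2 = 0.
On [1, 3], g'(x) = b_0 + 2c_0·(x - 1) + 3d_0·(x - 1)² with b_0 = Δ_0 - h_0(2M_0 + M_1)/6 = 67/8, c_0 = M_0/2 = 0, d_0 = (M_1 - M_0)/(6h_0) = -23/32. So g'(1) = 67/8.

8.3750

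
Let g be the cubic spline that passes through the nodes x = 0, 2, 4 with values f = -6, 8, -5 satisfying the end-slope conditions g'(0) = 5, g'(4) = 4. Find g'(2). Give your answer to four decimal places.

With M_i denoting the second derivative at x_i, h_i = 2, 2, and Δ_i = (y_(i+1) − y_i)/h_i = 7, -13/2:
  2·M_0 + 8·M_1 + 2·M_2 = 6(Δ_1 - Δ_0) = -81
Clamped end conditions give two more equations: 2h_0·M_0 + h_0·M_1 = 6(Δ_0 - g'(0)) = 12 and h_1·M_1 + 2h_1·M_2 = 6(g'(4) - Δ_1) = 63.
Solving: M_0 = 103/8, M_1 = -79/4, M_2 = 205/8.
On [2, 4], g'(x) = b_1 + 2c_1·(x - 2) + 3d_1·(x - 2)² with b_1 = Δ_1 - h_1(2M_1 + M_2)/6 = -15/8, c_1 = M_1/2 = -79/8, d_1 = (M_2 - M_1)/(6h_1) = 121/32. So g'(2) = -15/8.

-1.8750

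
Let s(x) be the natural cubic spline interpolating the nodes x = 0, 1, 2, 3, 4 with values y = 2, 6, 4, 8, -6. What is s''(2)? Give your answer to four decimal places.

Write σ_i for s''(x_i). With h_i = 1, 1, 1, 1 and divided differences Δ_i = 4, -2, 4, -14, the continuity of s' gives the tridiagonal system
  1·σ_0 + 4·σ_1 + 1·σ_2 = 6(Δ_1 - Δ_0) = -36
  1·σ_1 + 4·σ_2 + 1·σ_3 = 6(Δ_2 - Δ_1) = 36
  1·σ_2 + 4·σ_3 + 1·σ_4 = 6(Δ_3 - Δ_2) = -108
Natural end conditions: σ_0 = σ_4 = 0.
Solving the tridiagonal system: σ_0 = 0, σ_1 = -99/7, σ_2 = 144/7, σ_3 = -225/7, σ_4 = 0.

20.5714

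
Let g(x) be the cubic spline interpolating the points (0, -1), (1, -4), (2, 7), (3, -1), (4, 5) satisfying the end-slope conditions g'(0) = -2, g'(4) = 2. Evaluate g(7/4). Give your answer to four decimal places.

5.3901

Put σ_i = g'' at the i-th knot. Here h = (1, 1, 1, 1) and Δ = (-3, 11, -8, 6), so the interior equations h_(i-1)·σ_(i-1) + 2(h_(i-1)+h_i)·σ_i + h_i·σ_(i+1) = 6(Δ_i − Δ_(i-1)) read
  1·σ_0 + 4·σ_1 + 1·σ_2 = 6(Δ_1 - Δ_0) = 84
  1·σ_1 + 4·σ_2 + 1·σ_3 = 6(Δ_2 - Δ_1) = -114
  1·σ_2 + 4·σ_3 + 1·σ_4 = 6(Δ_3 - Δ_2) = 84
Clamped end conditions give two more equations: 2h_0·σ_0 + h_0·σ_1 = 6(Δ_0 - g'(0)) = -6 and h_3·σ_3 + 2h_3·σ_4 = 6(g'(4) - Δ_3) = -24.
Forward elimination and back-substitution give σ_0 = -313/14, σ_1 = 271/7, σ_2 = -97/2, σ_3 = 289/7, σ_4 = -457/14.
On [1, 2], g(x) = -4 + 173/28·(x - 1) + 271/14·(x - 1)² - 407/28·(x - 1)³.
With (x - 1) = 3/4: g(7/4) = 9659/1792.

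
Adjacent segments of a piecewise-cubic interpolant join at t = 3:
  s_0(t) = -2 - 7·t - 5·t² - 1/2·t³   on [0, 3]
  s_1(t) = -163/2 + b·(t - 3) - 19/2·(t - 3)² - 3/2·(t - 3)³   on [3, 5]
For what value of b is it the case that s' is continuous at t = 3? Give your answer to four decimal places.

-50.5000

s_0'(t) = -7 - 10·t - 3/2·t², so s_0'(3) = -101/2. On the right, s_1'(3) = b, so b = -101/2.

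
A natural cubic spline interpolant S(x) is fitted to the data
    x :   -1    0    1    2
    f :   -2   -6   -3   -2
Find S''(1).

Let M_i = S''(x_i). Step sizes h_i = 1, 1, 1; slopes of the chords Δ_i = (y_(i+1) - y_i)/h_i = -4, 3, 1.
  1·M_0 + 4·M_1 + 1·M_2 = 6(Δ_1 - Δ_0) = 42
  1·M_1 + 4·M_2 + 1·M_3 = 6(Δ_2 - Δ_1) = -12
Natural end conditions: M_0 = M_3 = 0.
Solving: M_0 = 0, M_1 = 12, M_2 = -6, M_3 = 0.

-6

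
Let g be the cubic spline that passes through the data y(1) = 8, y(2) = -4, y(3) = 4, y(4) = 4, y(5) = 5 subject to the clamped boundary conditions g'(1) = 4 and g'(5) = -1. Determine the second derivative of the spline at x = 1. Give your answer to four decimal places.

-76.1429

Put σ_i = g'' at the i-th knot. Here h = (1, 1, 1, 1) and Δ = (-12, 8, 0, 1), so the interior equations h_(i-1)·σ_(i-1) + 2(h_(i-1)+h_i)·σ_i + h_i·σ_(i+1) = 6(Δ_i − Δ_(i-1)) read
  1·σ_0 + 4·σ_1 + 1·σ_2 = 6(Δ_1 - Δ_0) = 120
  1·σ_1 + 4·σ_2 + 1·σ_3 = 6(Δ_2 - Δ_1) = -48
  1·σ_2 + 4·σ_3 + 1·σ_4 = 6(Δ_3 - Δ_2) = 6
Clamped end conditions give two more equations: 2h_0·σ_0 + h_0·σ_1 = 6(Δ_0 - g'(1)) = -96 and h_3·σ_3 + 2h_3·σ_4 = 6(g'(5) - Δ_3) = -12.
Solving the tridiagonal system: σ_0 = -533/7, σ_1 = 394/7, σ_2 = -29, σ_3 = 82/7, σ_4 = -83/7.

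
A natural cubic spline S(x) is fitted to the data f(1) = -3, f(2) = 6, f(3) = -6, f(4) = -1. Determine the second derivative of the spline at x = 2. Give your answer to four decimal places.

With m_i denoting the second derivative at x_i, h_i = 1, 1, 1, and Δ_i = (y_(i+1) − y_i)/h_i = 9, -12, 5:
  1·m_0 + 4·m_1 + 1·m_2 = 6(Δ_1 - Δ_0) = -126
  1·m_1 + 4·m_2 + 1·m_3 = 6(Δ_2 - Δ_1) = 102
Natural end conditions: m_0 = m_3 = 0.
Hence m_0 = 0, m_1 = -202/5, m_2 = 178/5, m_3 = 0.

-40.4000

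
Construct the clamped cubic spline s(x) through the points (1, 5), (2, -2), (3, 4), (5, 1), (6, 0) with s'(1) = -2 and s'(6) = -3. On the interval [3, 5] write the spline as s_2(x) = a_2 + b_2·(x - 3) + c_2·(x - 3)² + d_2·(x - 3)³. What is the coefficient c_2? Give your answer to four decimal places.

-7.5039

With m_i denoting the second derivative at x_i, h_i = 1, 1, 2, 1, and Δ_i = (y_(i+1) − y_i)/h_i = -7, 6, -3/2, -1:
  1·m_0 + 4·m_1 + 1·m_2 = 6(Δ_1 - Δ_0) = 78
  1·m_1 + 6·m_2 + 2·m_3 = 6(Δ_2 - Δ_1) = -45
  2·m_2 + 6·m_3 + 1·m_4 = 6(Δ_3 - Δ_2) = 3
Clamped end conditions give two more equations: 2h_0·m_0 + h_0·m_1 = 6(Δ_0 - s'(1)) = -30 and h_3·m_3 + 2h_3·m_4 = 6(s'(6) - Δ_3) = -12.
Forward elimination and back-substitution give m_0 = -3895/128, m_1 = 1975/64, m_2 = -1921/128, m_3 = 227/32, m_4 = -611/64.
On [3, 5], with s_2(x) = a_2 + b_2·(x - 3) + c_2·(x - 3)² + d_2·(x - 3)³: c_2 = m_2/2 = -1921/256, d_2 = (m_3 - m_2)/(6h_2) = 943/512, b_2 = Δ_2 - h_2(2m_2 + m_3)/6 = 393/64.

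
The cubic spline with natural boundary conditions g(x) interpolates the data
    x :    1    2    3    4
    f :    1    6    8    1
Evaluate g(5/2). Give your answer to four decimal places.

7.9000

Write M_i for g''(x_i). With h_i = 1, 1, 1 and divided differences Δ_i = 5, 2, -7, the continuity of g' gives the tridiagonal system
  1·M_0 + 4·M_1 + 1·M_2 = 6(Δ_1 - Δ_0) = -18
  1·M_1 + 4·M_2 + 1·M_3 = 6(Δ_2 - Δ_1) = -54
Natural end conditions: M_0 = M_3 = 0.
Forward elimination and back-substitution give M_0 = 0, M_1 = -6/5, M_2 = -66/5, M_3 = 0.
On [2, 3], g(x) = 6 + 23/5·(x - 2) - 3/5·(x - 2)² - 2·(x - 2)³.
With (x - 2) = 1/2: g(5/2) = 79/10.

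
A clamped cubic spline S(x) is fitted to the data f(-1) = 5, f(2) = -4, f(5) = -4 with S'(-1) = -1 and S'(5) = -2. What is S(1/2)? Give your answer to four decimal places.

Let σ_i = S''(x_i). Step sizes h_i = 3, 3; slopes of the chords Δ_i = (y_(i+1) - y_i)/h_i = -3, 0.
  3·σ_0 + 12·σ_1 + 3·σ_2 = 6(Δ_1 - Δ_0) = 18
Clamped end conditions give two more equations: 2h_0·σ_0 + h_0·σ_1 = 6(Δ_0 - S'(-1)) = -12 and h_1·σ_1 + 2h_1·σ_2 = 6(S'(5) - Δ_1) = -12.
Hence σ_0 = -11/3, σ_1 = 10/3, σ_2 = -11/3.
On [-1, 2], S(x) = 5 - 1·(x + 1) - 11/6·(x + 1)² + 7/18·(x + 1)³.
With (x + 1) = 3/2: S(1/2) = 11/16.

0.6875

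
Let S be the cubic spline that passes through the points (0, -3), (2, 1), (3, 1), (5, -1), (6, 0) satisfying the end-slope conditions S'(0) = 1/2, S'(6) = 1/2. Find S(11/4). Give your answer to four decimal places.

1.1992

With M_i denoting the second derivative at x_i, h_i = 2, 1, 2, 1, and Δ_i = (y_(i+1) − y_i)/h_i = 2, 0, -1, 1:
  2·M_0 + 6·M_1 + 1·M_2 = 6(Δ_1 - Δ_0) = -12
  1·M_1 + 6·M_2 + 2·M_3 = 6(Δ_2 - Δ_1) = -6
  2·M_2 + 6·M_3 + 1·M_4 = 6(Δ_3 - Δ_2) = 12
Clamped end conditions give two more equations: 2h_0·M_0 + h_0·M_1 = 6(Δ_0 - S'(0)) = 9 and h_3·M_3 + 2h_3·M_4 = 6(S'(6) - Δ_3) = -3.
Solving: M_0 = 15/4, M_1 = -3, M_2 = -3/2, M_3 = 3, M_4 = -3.
On [2, 3], S(x) = 1 + 5/4·(x - 2) - 3/2·(x - 2)² + 1/4·(x - 2)³.
With (x - 2) = 3/4: S(11/4) = 307/256.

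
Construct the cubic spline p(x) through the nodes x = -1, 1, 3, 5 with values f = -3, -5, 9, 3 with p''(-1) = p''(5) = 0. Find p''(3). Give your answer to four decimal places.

-9.6000

Put σ_i = p'' at the i-th knot. Here h = (2, 2, 2) and Δ = (-1, 7, -3), so the interior equations h_(i-1)·σ_(i-1) + 2(h_(i-1)+h_i)·σ_i + h_i·σ_(i+1) = 6(Δ_i − Δ_(i-1)) read
  2·σ_0 + 8·σ_1 + 2·σ_2 = 6(Δ_1 - Δ_0) = 48
  2·σ_1 + 8·σ_2 + 2·σ_3 = 6(Δ_2 - Δ_1) = -60
Natural end conditions: σ_0 = σ_3 = 0.
Hence σ_0 = 0, σ_1 = 42/5, σ_2 = -48/5, σ_3 = 0.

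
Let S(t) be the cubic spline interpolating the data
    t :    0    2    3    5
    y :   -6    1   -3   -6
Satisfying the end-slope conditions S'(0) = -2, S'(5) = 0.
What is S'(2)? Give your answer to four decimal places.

-0.3750

Write M_i for S''(x_i). With h_i = 2, 1, 2 and divided differences Δ_i = 7/2, -4, -3/2, the continuity of S' gives the tridiagonal system
  2·M_0 + 6·M_1 + 1·M_2 = 6(Δ_1 - Δ_0) = -45
  1·M_1 + 6·M_2 + 2·M_3 = 6(Δ_2 - Δ_1) = 15
Clamped end conditions give two more equations: 2h_0·M_0 + h_0·M_1 = 6(Δ_0 - S'(0)) = 33 and h_2·M_2 + 2h_2·M_3 = 6(S'(5) - Δ_2) = 9.
Forward elimination and back-substitution give M_0 = 119/8, M_1 = -53/4, M_2 = 19/4, M_3 = -1/8.
On [2, 3], S'(t) = b_1 + 2c_1·(t - 2) + 3d_1·(t - 2)² with b_1 = Δ_1 - h_1(2M_1 + M_2)/6 = -3/8, c_1 = M_1/2 = -53/8, d_1 = (M_2 - M_1)/(6h_1) = 3. So S'(2) = -3/8.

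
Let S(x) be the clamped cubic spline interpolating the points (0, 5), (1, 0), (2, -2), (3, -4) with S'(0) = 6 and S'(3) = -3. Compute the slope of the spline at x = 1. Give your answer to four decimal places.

Let M_i = S''(x_i). Step sizes h_i = 1, 1, 1; slopes of the chords Δ_i = (y_(i+1) - y_i)/h_i = -5, -2, -2.
  1·M_0 + 4·M_1 + 1·M_2 = 6(Δ_1 - Δ_0) = 18
  1·M_1 + 4·M_2 + 1·M_3 = 6(Δ_2 - Δ_1) = 0
Clamped end conditions give two more equations: 2h_0·M_0 + h_0·M_1 = 6(Δ_0 - S'(0)) = -66 and h_2·M_2 + 2h_2·M_3 = 6(S'(3) - Δ_2) = -6.
Solving the tridiagonal system: M_0 = -204/5, M_1 = 78/5, M_2 = -18/5, M_3 = -6/5.
On [1, 2], S'(x) = b_1 + 2c_1·(x - 1) + 3d_1·(x - 1)² with b_1 = Δ_1 - h_1(2M_1 + M_2)/6 = -33/5, c_1 = M_1/2 = 39/5, d_1 = (M_2 - M_1)/(6h_1) = -16/5. So S'(1) = -33/5.

-6.6000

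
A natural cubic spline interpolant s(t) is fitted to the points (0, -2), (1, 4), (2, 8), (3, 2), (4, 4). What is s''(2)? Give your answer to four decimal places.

-19.7143

With M_i denoting the second derivative at x_i, h_i = 1, 1, 1, 1, and Δ_i = (y_(i+1) − y_i)/h_i = 6, 4, -6, 2:
  1·M_0 + 4·M_1 + 1·M_2 = 6(Δ_1 - Δ_0) = -12
  1·M_1 + 4·M_2 + 1·M_3 = 6(Δ_2 - Δ_1) = -60
  1·M_2 + 4·M_3 + 1·M_4 = 6(Δ_3 - Δ_2) = 48
Natural end conditions: M_0 = M_4 = 0.
Forward elimination and back-substitution give M_0 = 0, M_1 = 27/14, M_2 = -138/7, M_3 = 237/14, M_4 = 0.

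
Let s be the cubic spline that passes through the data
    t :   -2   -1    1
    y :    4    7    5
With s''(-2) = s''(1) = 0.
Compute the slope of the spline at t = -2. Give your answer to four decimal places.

3.6667

Write M_i for s''(x_i). With h_i = 1, 2 and divided differences Δ_i = 3, -1, the continuity of s' gives the tridiagonal system
  1·M_0 + 6·M_1 + 2·M_2 = 6(Δ_1 - Δ_0) = -24
Natural end conditions: M_0 = M_2 = 0.
Forward elimination and back-substitution give M_0 = 0, M_1 = -4, M_2 = 0.
On [-2, -1], s'(t) = b_0 + 2c_0·(t + 2) + 3d_0·(t + 2)² with b_0 = Δ_0 - h_0(2M_0 + M_1)/6 = 11/3, c_0 = M_0/2 = 0, d_0 = (M_1 - M_0)/(6h_0) = -2/3. So s'(-2) = 11/3.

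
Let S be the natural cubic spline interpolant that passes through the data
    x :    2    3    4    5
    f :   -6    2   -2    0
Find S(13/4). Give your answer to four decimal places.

Put m_i = S'' at the i-th knot. Here h = (1, 1, 1) and Δ = (8, -4, 2), so the interior equations h_(i-1)·m_(i-1) + 2(h_(i-1)+h_i)·m_i + h_i·m_(i+1) = 6(Δ_i − Δ_(i-1)) read
  1·m_0 + 4·m_1 + 1·m_2 = 6(Δ_1 - Δ_0) = -72
  1·m_1 + 4·m_2 + 1·m_3 = 6(Δ_2 - Δ_1) = 36
Natural end conditions: m_0 = m_3 = 0.
Solving the tridiagonal system: m_0 = 0, m_1 = -108/5, m_2 = 72/5, m_3 = 0.
On [3, 4], S(x) = 2 + 4/5·(x - 3) - 54/5·(x - 3)² + 6·(x - 3)³.
With (x - 3) = 1/4: S(13/4) = 259/160.

1.6188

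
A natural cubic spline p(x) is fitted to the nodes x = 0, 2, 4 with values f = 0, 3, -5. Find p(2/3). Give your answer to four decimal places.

1.8148

With m_i denoting the second derivative at x_i, h_i = 2, 2, and Δ_i = (y_(i+1) − y_i)/h_i = 3/2, -4:
  2·m_0 + 8·m_1 + 2·m_2 = 6(Δ_1 - Δ_0) = -33
Natural end conditions: m_0 = m_2 = 0.
Hence m_0 = 0, m_1 = -33/8, m_2 = 0.
On [0, 2], p(x) = 0 + 23/8·x + 0·x² - 11/32·x³.
With x = 2/3: p(2/3) = 49/27.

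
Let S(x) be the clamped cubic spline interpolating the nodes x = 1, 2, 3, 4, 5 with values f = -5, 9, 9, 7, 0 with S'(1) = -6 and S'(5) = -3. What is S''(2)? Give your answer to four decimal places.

With σ_i denoting the second derivative at x_i, h_i = 1, 1, 1, 1, and Δ_i = (y_(i+1) − y_i)/h_i = 14, 0, -2, -7:
  1·σ_0 + 4·σ_1 + 1·σ_2 = 6(Δ_1 - Δ_0) = -84
  1·σ_1 + 4·σ_2 + 1·σ_3 = 6(Δ_2 - Δ_1) = -12
  1·σ_2 + 4·σ_3 + 1·σ_4 = 6(Δ_3 - Δ_2) = -30
Clamped end conditions give two more equations: 2h_0·σ_0 + h_0·σ_1 = 6(Δ_0 - S'(1)) = 120 and h_3·σ_3 + 2h_3·σ_4 = 6(S'(5) - Δ_3) = 24.
Solving the tridiagonal system: σ_0 = 576/7, σ_1 = -312/7, σ_2 = 12, σ_3 = -108/7, σ_4 = 138/7.

-44.5714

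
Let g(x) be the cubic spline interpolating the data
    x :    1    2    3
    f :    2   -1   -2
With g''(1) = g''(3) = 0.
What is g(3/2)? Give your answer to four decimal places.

0.3125

With M_i denoting the second derivative at x_i, h_i = 1, 1, and Δ_i = (y_(i+1) − y_i)/h_i = -3, -1:
  1·M_0 + 4·M_1 + 1·M_2 = 6(Δ_1 - Δ_0) = 12
Natural end conditions: M_0 = M_2 = 0.
Solving: M_0 = 0, M_1 = 3, M_2 = 0.
On [1, 2], g(x) = 2 - 7/2·(x - 1) + 0·(x - 1)² + 1/2·(x - 1)³.
With (x - 1) = 1/2: g(3/2) = 5/16.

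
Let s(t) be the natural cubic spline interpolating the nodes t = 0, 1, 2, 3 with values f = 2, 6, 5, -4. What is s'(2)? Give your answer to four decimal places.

Write M_i for s''(x_i). With h_i = 1, 1, 1 and divided differences Δ_i = 4, -1, -9, the continuity of s' gives the tridiagonal system
  1·M_0 + 4·M_1 + 1·M_2 = 6(Δ_1 - Δ_0) = -30
  1·M_1 + 4·M_2 + 1·M_3 = 6(Δ_2 - Δ_1) = -48
Natural end conditions: M_0 = M_3 = 0.
Solving the tridiagonal system: M_0 = 0, M_1 = -24/5, M_2 = -54/5, M_3 = 0.
On [2, 3], s'(t) = b_2 + 2c_2·(t - 2) + 3d_2·(t - 2)² with b_2 = Δ_2 - h_2(2M_2 + M_3)/6 = -27/5, c_2 = M_2/2 = -27/5, d_2 = (M_3 - M_2)/(6h_2) = 9/5. So s'(2) = -27/5.

-5.4000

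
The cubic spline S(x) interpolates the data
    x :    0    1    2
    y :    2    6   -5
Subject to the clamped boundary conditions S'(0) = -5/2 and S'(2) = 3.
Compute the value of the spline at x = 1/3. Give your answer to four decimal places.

Write m_i for S''(x_i). With h_i = 1, 1 and divided differences Δ_i = 4, -11, the continuity of S' gives the tridiagonal system
  1·m_0 + 4·m_1 + 1·m_2 = 6(Δ_1 - Δ_0) = -90
Clamped end conditions give two more equations: 2h_0·m_0 + h_0·m_1 = 6(Δ_0 - S'(0)) = 39 and h_1·m_1 + 2h_1·m_2 = 6(S'(2) - Δ_1) = 84.
Forward elimination and back-substitution give m_0 = 179/4, m_1 = -101/2, m_2 = 269/4.
On [0, 1], S(x) = 2 - 5/2·x + 179/8·x² - 127/8·x³.
With x = 1/3: S(1/3) = 331/108.

3.0648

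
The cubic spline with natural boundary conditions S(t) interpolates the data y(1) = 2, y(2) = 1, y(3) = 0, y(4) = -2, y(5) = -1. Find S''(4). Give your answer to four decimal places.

Let M_i = S''(x_i). Step sizes h_i = 1, 1, 1, 1; slopes of the chords Δ_i = (y_(i+1) - y_i)/h_i = -1, -1, -2, 1.
  1·M_0 + 4·M_1 + 1·M_2 = 6(Δ_1 - Δ_0) = 0
  1·M_1 + 4·M_2 + 1·M_3 = 6(Δ_2 - Δ_1) = -6
  1·M_2 + 4·M_3 + 1·M_4 = 6(Δ_3 - Δ_2) = 18
Natural end conditions: M_0 = M_4 = 0.
Solving: M_0 = 0, M_1 = 3/4, M_2 = -3, M_3 = 21/4, M_4 = 0.

5.2500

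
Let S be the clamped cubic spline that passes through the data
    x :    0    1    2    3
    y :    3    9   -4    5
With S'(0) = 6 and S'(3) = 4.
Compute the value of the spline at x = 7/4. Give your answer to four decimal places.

-1.9094

Let σ_i = S''(x_i). Step sizes h_i = 1, 1, 1; slopes of the chords Δ_i = (y_(i+1) - y_i)/h_i = 6, -13, 9.
  1·σ_0 + 4·σ_1 + 1·σ_2 = 6(Δ_1 - Δ_0) = -114
  1·σ_1 + 4·σ_2 + 1·σ_3 = 6(Δ_2 - Δ_1) = 132
Clamped end conditions give two more equations: 2h_0·σ_0 + h_0·σ_1 = 6(Δ_0 - S'(0)) = 0 and h_2·σ_2 + 2h_2·σ_3 = 6(S'(3) - Δ_2) = -30.
Solving the tridiagonal system: σ_0 = 364/15, σ_1 = -728/15, σ_2 = 838/15, σ_3 = -644/15.
On [1, 2], S(x) = 9 - 92/15·(x - 1) - 364/15·(x - 1)² + 87/5·(x - 1)³.
With (x - 1) = 3/4: S(7/4) = -611/320.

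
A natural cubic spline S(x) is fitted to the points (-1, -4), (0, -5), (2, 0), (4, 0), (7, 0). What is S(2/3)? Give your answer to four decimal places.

-3.8319

With σ_i denoting the second derivative at x_i, h_i = 1, 2, 2, 3, and Δ_i = (y_(i+1) − y_i)/h_i = -1, 5/2, 0, 0:
  1·σ_0 + 6·σ_1 + 2·σ_2 = 6(Δ_1 - Δ_0) = 21
  2·σ_1 + 8·σ_2 + 2·σ_3 = 6(Δ_2 - Δ_1) = -15
  2·σ_2 + 10·σ_3 + 3·σ_4 = 6(Δ_3 - Δ_2) = 0
Natural end conditions: σ_0 = σ_4 = 0.
Solving: σ_0 = 0, σ_1 = 237/52, σ_2 = -165/52, σ_3 = 33/52, σ_4 = 0.
On [0, 2], S(x) = -5 + 27/52·x + 237/104·x² - 67/104·x³.
With x = 2/3: S(2/3) = -1345/351.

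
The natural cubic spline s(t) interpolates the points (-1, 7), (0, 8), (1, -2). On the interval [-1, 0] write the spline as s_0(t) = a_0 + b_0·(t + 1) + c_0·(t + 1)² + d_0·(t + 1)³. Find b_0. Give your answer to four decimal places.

Let σ_i = s''(x_i). Step sizes h_i = 1, 1; slopes of the chords Δ_i = (y_(i+1) - y_i)/h_i = 1, -10.
  1·σ_0 + 4·σ_1 + 1·σ_2 = 6(Δ_1 - Δ_0) = -66
Natural end conditions: σ_0 = σ_2 = 0.
Hence σ_0 = 0, σ_1 = -33/2, σ_2 = 0.
On [-1, 0], with s_0(t) = a_0 + b_0·(t + 1) + c_0·(t + 1)² + d_0·(t + 1)³: c_0 = σ_0/2 = 0, d_0 = (σ_1 - σ_0)/(6h_0) = -11/4, b_0 = Δ_0 - h_0(2σ_0 + σ_1)/6 = 15/4.

3.7500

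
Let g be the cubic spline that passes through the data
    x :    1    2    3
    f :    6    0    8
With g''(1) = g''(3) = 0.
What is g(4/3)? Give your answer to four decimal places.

Write m_i for g''(x_i). With h_i = 1, 1 and divided differences Δ_i = -6, 8, the continuity of g' gives the tridiagonal system
  1·m_0 + 4·m_1 + 1·m_2 = 6(Δ_1 - Δ_0) = 84
Natural end conditions: m_0 = m_2 = 0.
Hence m_0 = 0, m_1 = 21, m_2 = 0.
On [1, 2], g(x) = 6 - 19/2·(x - 1) + 0·(x - 1)² + 7/2·(x - 1)³.
With (x - 1) = 1/3: g(4/3) = 80/27.

2.9630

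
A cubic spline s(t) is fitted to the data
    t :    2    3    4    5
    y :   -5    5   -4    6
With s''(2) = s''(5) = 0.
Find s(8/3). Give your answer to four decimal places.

With m_i denoting the second derivative at x_i, h_i = 1, 1, 1, and Δ_i = (y_(i+1) − y_i)/h_i = 10, -9, 10:
  1·m_0 + 4·m_1 + 1·m_2 = 6(Δ_1 - Δ_0) = -114
  1·m_1 + 4·m_2 + 1·m_3 = 6(Δ_2 - Δ_1) = 114
Natural end conditions: m_0 = m_3 = 0.
Forward elimination and back-substitution give m_0 = 0, m_1 = -38, m_2 = 38, m_3 = 0.
On [2, 3], s(t) = -5 + 49/3·(t - 2) + 0·(t - 2)² - 19/3·(t - 2)³.
With (t - 2) = 2/3: s(8/3) = 325/81.

4.0123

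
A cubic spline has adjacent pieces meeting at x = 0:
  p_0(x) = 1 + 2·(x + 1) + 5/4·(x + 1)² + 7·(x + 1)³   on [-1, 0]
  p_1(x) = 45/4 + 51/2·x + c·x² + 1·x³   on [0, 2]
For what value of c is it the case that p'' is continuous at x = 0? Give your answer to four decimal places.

22.2500

p_0''(x) = 5/2 + 42·(x + 1), so p_0''(0) = 89/2. On the right, p_1''(0) = 2c, so c = 89/4.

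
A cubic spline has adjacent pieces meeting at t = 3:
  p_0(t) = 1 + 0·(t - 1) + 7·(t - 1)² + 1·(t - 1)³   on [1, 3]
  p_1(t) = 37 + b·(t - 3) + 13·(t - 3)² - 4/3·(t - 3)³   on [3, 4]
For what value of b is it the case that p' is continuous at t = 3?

40

p_0'(t) = 0 + 14·(t - 1) + 3·(t - 1)², so p_0'(3) = 40. On the right, p_1'(3) = b, so b = 40.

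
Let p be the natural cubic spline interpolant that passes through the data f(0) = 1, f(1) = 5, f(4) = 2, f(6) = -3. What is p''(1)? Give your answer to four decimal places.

Let M_i = p''(x_i). Step sizes h_i = 1, 3, 2; slopes of the chords Δ_i = (y_(i+1) - y_i)/h_i = 4, -1, -5/2.
  1·M_0 + 8·M_1 + 3·M_2 = 6(Δ_1 - Δ_0) = -30
  3·M_1 + 10·M_2 + 2·M_3 = 6(Δ_2 - Δ_1) = -9
Natural end conditions: M_0 = M_3 = 0.
Solving: M_0 = 0, M_1 = -273/71, M_2 = 18/71, M_3 = 0.

-3.8451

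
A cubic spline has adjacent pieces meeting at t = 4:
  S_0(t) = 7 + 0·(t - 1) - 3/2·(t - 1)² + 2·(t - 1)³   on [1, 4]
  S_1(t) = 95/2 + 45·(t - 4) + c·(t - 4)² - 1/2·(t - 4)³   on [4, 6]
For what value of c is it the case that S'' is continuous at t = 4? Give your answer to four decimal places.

16.5000

S_0''(t) = -3 + 12·(t - 1), so S_0''(4) = 33. On the right, S_1''(4) = 2c, so c = 33/2.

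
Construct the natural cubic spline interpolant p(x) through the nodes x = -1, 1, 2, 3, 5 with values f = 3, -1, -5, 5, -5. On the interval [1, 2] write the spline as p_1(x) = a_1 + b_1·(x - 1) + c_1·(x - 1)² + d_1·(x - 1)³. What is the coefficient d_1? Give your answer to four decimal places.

5.6894

Put σ_i = p'' at the i-th knot. Here h = (2, 1, 1, 2) and Δ = (-2, -4, 10, -5), so the interior equations h_(i-1)·σ_(i-1) + 2(h_(i-1)+h_i)·σ_i + h_i·σ_(i+1) = 6(Δ_i − Δ_(i-1)) read
  2·σ_0 + 6·σ_1 + 1·σ_2 = 6(Δ_1 - Δ_0) = -12
  1·σ_1 + 4·σ_2 + 1·σ_3 = 6(Δ_2 - Δ_1) = 84
  1·σ_2 + 6·σ_3 + 2·σ_4 = 6(Δ_3 - Δ_2) = -90
Natural end conditions: σ_0 = σ_4 = 0.
Hence σ_0 = 0, σ_1 = -145/22, σ_2 = 303/11, σ_3 = -431/22, σ_4 = 0.
On [1, 2], with p_1(x) = a_1 + b_1·(x - 1) + c_1·(x - 1)² + d_1·(x - 1)³: c_1 = σ_1/2 = -145/44, d_1 = (σ_2 - σ_1)/(6h_1) = 751/132, b_1 = Δ_1 - h_1(2σ_1 + σ_2)/6 = -211/33.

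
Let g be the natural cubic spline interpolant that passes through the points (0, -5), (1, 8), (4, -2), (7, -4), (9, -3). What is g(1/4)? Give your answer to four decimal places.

-1.1971

Write M_i for g''(x_i). With h_i = 1, 3, 3, 2 and divided differences Δ_i = 13, -10/3, -2/3, 1/2, the continuity of g' gives the tridiagonal system
  1·M_0 + 8·M_1 + 3·M_2 = 6(Δ_1 - Δ_0) = -98
  3·M_1 + 12·M_2 + 3·M_3 = 6(Δ_2 - Δ_1) = 16
  3·M_2 + 10·M_3 + 2·M_4 = 6(Δ_3 - Δ_2) = 7
Natural end conditions: M_0 = M_4 = 0.
Solving the tridiagonal system: M_0 = 0, M_1 = -3765/266, M_2 = 2026/399, M_3 = -219/266, M_4 = 0.
On [0, 1], g(x) = -5 + 8171/532·x + 0·x² - 1255/532·x³.
With x = 1/4: g(1/4) = -40759/34048.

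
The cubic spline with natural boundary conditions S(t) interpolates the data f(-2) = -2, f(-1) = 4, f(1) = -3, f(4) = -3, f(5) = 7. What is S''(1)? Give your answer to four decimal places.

2.1320

With σ_i denoting the second derivative at x_i, h_i = 1, 2, 3, 1, and Δ_i = (y_(i+1) − y_i)/h_i = 6, -7/2, 0, 10:
  1·σ_0 + 6·σ_1 + 2·σ_2 = 6(Δ_1 - Δ_0) = -57
  2·σ_1 + 10·σ_2 + 3·σ_3 = 6(Δ_2 - Δ_1) = 21
  3·σ_2 + 8·σ_3 + 1·σ_4 = 6(Δ_3 - Δ_2) = 60
Natural end conditions: σ_0 = σ_4 = 0.
Forward elimination and back-substitution give σ_0 = 0, σ_1 = -4023/394, σ_2 = 420/197, σ_3 = 1320/197, σ_4 = 0.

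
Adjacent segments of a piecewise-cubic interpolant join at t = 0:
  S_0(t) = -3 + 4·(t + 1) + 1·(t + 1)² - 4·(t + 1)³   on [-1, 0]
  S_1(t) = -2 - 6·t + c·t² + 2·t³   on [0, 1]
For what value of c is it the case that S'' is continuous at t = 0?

S_0''(t) = 2 - 24·(t + 1), so S_0''(0) = -22. On the right, S_1''(0) = 2c, so c = -11.

-11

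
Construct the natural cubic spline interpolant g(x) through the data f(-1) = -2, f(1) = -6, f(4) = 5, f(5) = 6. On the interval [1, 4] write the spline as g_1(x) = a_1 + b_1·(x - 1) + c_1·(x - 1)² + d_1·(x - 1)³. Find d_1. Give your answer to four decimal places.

-0.4554

Let M_i = g''(x_i). Step sizes h_i = 2, 3, 1; slopes of the chords Δ_i = (y_(i+1) - y_i)/h_i = -2, 11/3, 1.
  2·M_0 + 10·M_1 + 3·M_2 = 6(Δ_1 - Δ_0) = 34
  3·M_1 + 8·M_2 + 1·M_3 = 6(Δ_2 - Δ_1) = -16
Natural end conditions: M_0 = M_3 = 0.
Solving the tridiagonal system: M_0 = 0, M_1 = 320/71, M_2 = -262/71, M_3 = 0.
On [1, 4], with g_1(x) = a_1 + b_1·(x - 1) + c_1·(x - 1)² + d_1·(x - 1)³: c_1 = M_1/2 = 160/71, d_1 = (M_2 - M_1)/(6h_1) = -97/213, b_1 = Δ_1 - h_1(2M_1 + M_2)/6 = 214/213.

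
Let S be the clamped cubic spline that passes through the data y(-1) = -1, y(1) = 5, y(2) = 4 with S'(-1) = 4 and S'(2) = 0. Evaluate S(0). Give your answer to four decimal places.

Put m_i = S'' at the i-th knot. Here h = (2, 1) and Δ = (3, -1), so the interior equations h_(i-1)·m_(i-1) + 2(h_(i-1)+h_i)·m_i + h_i·m_(i+1) = 6(Δ_i − Δ_(i-1)) read
  2·m_0 + 6·m_1 + 1·m_2 = 6(Δ_1 - Δ_0) = -24
Clamped end conditions give two more equations: 2h_0·m_0 + h_0·m_1 = 6(Δ_0 - S'(-1)) = -6 and h_1·m_1 + 2h_1·m_2 = 6(S'(2) - Δ_1) = 6.
Solving the tridiagonal system: m_0 = 7/6, m_1 = -16/3, m_2 = 17/3.
On [-1, 1], S(t) = -1 + 4·(t + 1) + 7/12·(t + 1)² - 13/24·(t + 1)³.
With (t + 1) = 1: S(0) = 73/24.

3.0417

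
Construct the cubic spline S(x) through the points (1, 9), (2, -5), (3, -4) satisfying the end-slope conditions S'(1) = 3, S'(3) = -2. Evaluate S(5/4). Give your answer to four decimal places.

Write M_i for S''(x_i). With h_i = 1, 1 and divided differences Δ_i = -14, 1, the continuity of S' gives the tridiagonal system
  1·M_0 + 4·M_1 + 1·M_2 = 6(Δ_1 - Δ_0) = 90
Clamped end conditions give two more equations: 2h_0·M_0 + h_0·M_1 = 6(Δ_0 - S'(1)) = -102 and h_1·M_1 + 2h_1·M_2 = 6(S'(3) - Δ_1) = -18.
Solving: M_0 = -76, M_1 = 50, M_2 = -34.
On [1, 2], S(x) = 9 + 3·(x - 1) - 38·(x - 1)² + 21·(x - 1)³.
With (x - 1) = 1/4: S(5/4) = 493/64.

7.7031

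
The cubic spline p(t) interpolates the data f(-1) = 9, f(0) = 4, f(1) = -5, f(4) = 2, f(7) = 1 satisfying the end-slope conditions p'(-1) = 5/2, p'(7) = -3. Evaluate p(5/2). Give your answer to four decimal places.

-5.2148

Write M_i for p''(x_i). With h_i = 1, 1, 3, 3 and divided differences Δ_i = -5, -9, 7/3, -1/3, the continuity of p' gives the tridiagonal system
  1·M_0 + 4·M_1 + 1·M_2 = 6(Δ_1 - Δ_0) = -24
  1·M_1 + 8·M_2 + 3·M_3 = 6(Δ_2 - Δ_1) = 68
  3·M_2 + 12·M_3 + 3·M_4 = 6(Δ_3 - Δ_2) = -16
Clamped end conditions give two more equations: 2h_0·M_0 + h_0·M_1 = 6(Δ_0 - p'(-1)) = -45 and h_3·M_3 + 2h_3·M_4 = 6(p'(7) - Δ_3) = -16.
Solving: M_0 = -333/16, M_1 = -27/8, M_2 = 165/16, M_3 = -89/24, M_4 = -13/16.
On [1, 4], p(t) = -5 - 49/8·(t - 1) + 165/32·(t - 1)² - 673/864·(t - 1)³.
With (t - 1) = 3/2: p(5/2) = -1335/256.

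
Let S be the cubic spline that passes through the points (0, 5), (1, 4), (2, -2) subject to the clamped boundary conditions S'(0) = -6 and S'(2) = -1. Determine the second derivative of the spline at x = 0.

25

Put M_i = S'' at the i-th knot. Here h = (1, 1) and Δ = (-1, -6), so the interior equations h_(i-1)·M_(i-1) + 2(h_(i-1)+h_i)·M_i + h_i·M_(i+1) = 6(Δ_i − Δ_(i-1)) read
  1·M_0 + 4·M_1 + 1·M_2 = 6(Δ_1 - Δ_0) = -30
Clamped end conditions give two more equations: 2h_0·M_0 + h_0·M_1 = 6(Δ_0 - S'(0)) = 30 and h_1·M_1 + 2h_1·M_2 = 6(S'(2) - Δ_1) = 30.
Hence M_0 = 25, M_1 = -20, M_2 = 25.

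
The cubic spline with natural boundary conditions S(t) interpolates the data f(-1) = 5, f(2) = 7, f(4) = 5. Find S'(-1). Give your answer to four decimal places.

Write M_i for S''(x_i). With h_i = 3, 2 and divided differences Δ_i = 2/3, -1, the continuity of S' gives the tridiagonal system
  3·M_0 + 10·M_1 + 2·M_2 = 6(Δ_1 - Δ_0) = -10
Natural end conditions: M_0 = M_2 = 0.
Forward elimination and back-substitution give M_0 = 0, M_1 = -1, M_2 = 0.
On [-1, 2], S'(t) = b_0 + 2c_0·(t + 1) + 3d_0·(t + 1)² with b_0 = Δ_0 - h_0(2M_0 + M_1)/6 = 7/6, c_0 = M_0/2 = 0, d_0 = (M_1 - M_0)/(6h_0) = -1/18. So S'(-1) = 7/6.

1.1667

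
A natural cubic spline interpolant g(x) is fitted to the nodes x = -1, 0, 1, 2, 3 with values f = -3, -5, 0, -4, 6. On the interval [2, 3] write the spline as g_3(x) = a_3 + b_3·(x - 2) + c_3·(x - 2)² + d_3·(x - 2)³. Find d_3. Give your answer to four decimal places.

Let m_i = g''(x_i). Step sizes h_i = 1, 1, 1, 1; slopes of the chords Δ_i = (y_(i+1) - y_i)/h_i = -2, 5, -4, 10.
  1·m_0 + 4·m_1 + 1·m_2 = 6(Δ_1 - Δ_0) = 42
  1·m_1 + 4·m_2 + 1·m_3 = 6(Δ_2 - Δ_1) = -54
  1·m_2 + 4·m_3 + 1·m_4 = 6(Δ_3 - Δ_2) = 84
Natural end conditions: m_0 = m_4 = 0.
Solving: m_0 = 0, m_1 = 465/28, m_2 = -171/7, m_3 = 759/28, m_4 = 0.
On [2, 3], with g_3(x) = a_3 + b_3·(x - 2) + c_3·(x - 2)² + d_3·(x - 2)³: c_3 = m_3/2 = 759/56, d_3 = (m_4 - m_3)/(6h_3) = -253/56, b_3 = Δ_3 - h_3(2m_3 + m_4)/6 = 27/28.

-4.5179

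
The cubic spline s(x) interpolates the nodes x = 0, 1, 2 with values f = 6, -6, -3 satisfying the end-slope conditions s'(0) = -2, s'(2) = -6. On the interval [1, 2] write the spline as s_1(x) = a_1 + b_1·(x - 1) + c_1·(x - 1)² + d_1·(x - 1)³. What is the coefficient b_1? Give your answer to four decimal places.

-4.7500

Put M_i = s'' at the i-th knot. Here h = (1, 1) and Δ = (-12, 3), so the interior equations h_(i-1)·M_(i-1) + 2(h_(i-1)+h_i)·M_i + h_i·M_(i+1) = 6(Δ_i − Δ_(i-1)) read
  1·M_0 + 4·M_1 + 1·M_2 = 6(Δ_1 - Δ_0) = 90
Clamped end conditions give two more equations: 2h_0·M_0 + h_0·M_1 = 6(Δ_0 - s'(0)) = -60 and h_1·M_1 + 2h_1·M_2 = 6(s'(2) - Δ_1) = -54.
Forward elimination and back-substitution give M_0 = -109/2, M_1 = 49, M_2 = -103/2.
On [1, 2], with s_1(x) = a_1 + b_1·(x - 1) + c_1·(x - 1)² + d_1·(x - 1)³: c_1 = M_1/2 = 49/2, d_1 = (M_2 - M_1)/(6h_1) = -67/4, b_1 = Δ_1 - h_1(2M_1 + M_2)/6 = -19/4.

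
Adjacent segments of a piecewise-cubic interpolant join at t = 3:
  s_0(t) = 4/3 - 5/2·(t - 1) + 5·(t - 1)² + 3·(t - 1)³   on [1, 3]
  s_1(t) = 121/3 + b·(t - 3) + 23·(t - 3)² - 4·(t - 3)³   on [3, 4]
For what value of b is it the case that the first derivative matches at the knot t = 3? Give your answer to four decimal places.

s_0'(t) = -5/2 + 10·(t - 1) + 9·(t - 1)², so s_0'(3) = 107/2. On the right, s_1'(3) = b, so b = 107/2.

53.5000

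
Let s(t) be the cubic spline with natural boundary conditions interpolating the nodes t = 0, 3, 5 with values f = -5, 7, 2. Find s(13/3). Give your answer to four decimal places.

4.4370

With M_i denoting the second derivative at x_i, h_i = 3, 2, and Δ_i = (y_(i+1) − y_i)/h_i = 4, -5/2:
  3·M_0 + 10·M_1 + 2·M_2 = 6(Δ_1 - Δ_0) = -39
Natural end conditions: M_0 = M_2 = 0.
Hence M_0 = 0, M_1 = -39/10, M_2 = 0.
On [3, 5], s(t) = 7 + 1/10·(t - 3) - 39/20·(t - 3)² + 13/40·(t - 3)³.
With (t - 3) = 4/3: s(13/3) = 599/135.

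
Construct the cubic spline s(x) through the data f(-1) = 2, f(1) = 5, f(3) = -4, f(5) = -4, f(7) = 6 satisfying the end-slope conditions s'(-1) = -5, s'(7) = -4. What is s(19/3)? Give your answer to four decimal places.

5.4788

Put M_i = s'' at the i-th knot. Here h = (2, 2, 2, 2) and Δ = (3/2, -9/2, 0, 5), so the interior equations h_(i-1)·M_(i-1) + 2(h_(i-1)+h_i)·M_i + h_i·M_(i+1) = 6(Δ_i − Δ_(i-1)) read
  2·M_0 + 8·M_1 + 2·M_2 = 6(Δ_1 - Δ_0) = -36
  2·M_1 + 8·M_2 + 2·M_3 = 6(Δ_2 - Δ_1) = 27
  2·M_2 + 8·M_3 + 2·M_4 = 6(Δ_3 - Δ_2) = 30
Clamped end conditions give two more equations: 2h_0·M_0 + h_0·M_1 = 6(Δ_0 - s'(-1)) = 39 and h_3·M_3 + 2h_3·M_4 = 6(s'(7) - Δ_3) = -54.
Solving: M_0 = 799/56, M_1 = -253/28, M_2 = 31/8, M_3 = 197/28, M_4 = -953/56.
On [5, 7], s(x) = -4 + 335/56·(x - 5) + 197/56·(x - 5)² - 449/224·(x - 5)³.
With (x - 5) = 4/3: s(19/3) = 2071/378.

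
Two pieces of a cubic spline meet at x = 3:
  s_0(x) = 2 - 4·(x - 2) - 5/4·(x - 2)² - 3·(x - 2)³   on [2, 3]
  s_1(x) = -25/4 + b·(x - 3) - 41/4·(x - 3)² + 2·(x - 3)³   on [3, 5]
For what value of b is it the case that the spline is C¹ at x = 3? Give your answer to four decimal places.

s_0'(x) = -4 - 5/2·(x - 2) - 9·(x - 2)², so s_0'(3) = -31/2. On the right, s_1'(3) = b, so b = -31/2.

-15.5000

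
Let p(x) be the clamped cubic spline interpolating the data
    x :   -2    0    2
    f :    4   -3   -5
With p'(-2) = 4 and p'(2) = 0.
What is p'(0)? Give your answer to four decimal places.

With M_i denoting the second derivative at x_i, h_i = 2, 2, and Δ_i = (y_(i+1) − y_i)/h_i = -7/2, -1:
  2·M_0 + 8·M_1 + 2·M_2 = 6(Δ_1 - Δ_0) = 15
Clamped end conditions give two more equations: 2h_0·M_0 + h_0·M_1 = 6(Δ_0 - p'(-2)) = -45 and h_1·M_1 + 2h_1·M_2 = 6(p'(2) - Δ_1) = 6.
Solving the tridiagonal system: M_0 = -113/8, M_1 = 23/4, M_2 = -11/8.
On [0, 2], p'(x) = b_1 + 2c_1·x + 3d_1·x² with b_1 = Δ_1 - h_1(2M_1 + M_2)/6 = -35/8, c_1 = M_1/2 = 23/8, d_1 = (M_2 - M_1)/(6h_1) = -19/32. So p'(0) = -35/8.

-4.3750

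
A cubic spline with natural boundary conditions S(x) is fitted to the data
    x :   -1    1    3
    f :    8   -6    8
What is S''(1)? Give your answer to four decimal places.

10.5000

Put M_i = S'' at the i-th knot. Here h = (2, 2) and Δ = (-7, 7), so the interior equations h_(i-1)·M_(i-1) + 2(h_(i-1)+h_i)·M_i + h_i·M_(i+1) = 6(Δ_i − Δ_(i-1)) read
  2·M_0 + 8·M_1 + 2·M_2 = 6(Δ_1 - Δ_0) = 84
Natural end conditions: M_0 = M_2 = 0.
Hence M_0 = 0, M_1 = 21/2, M_2 = 0.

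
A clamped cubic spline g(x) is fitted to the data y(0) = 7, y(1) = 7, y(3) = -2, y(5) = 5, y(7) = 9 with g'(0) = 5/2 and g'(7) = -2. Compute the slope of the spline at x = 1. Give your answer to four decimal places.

With σ_i denoting the second derivative at x_i, h_i = 1, 2, 2, 2, and Δ_i = (y_(i+1) − y_i)/h_i = 0, -9/2, 7/2, 2:
  1·σ_0 + 6·σ_1 + 2·σ_2 = 6(Δ_1 - Δ_0) = -27
  2·σ_1 + 8·σ_2 + 2·σ_3 = 6(Δ_2 - Δ_1) = 48
  2·σ_2 + 8·σ_3 + 2·σ_4 = 6(Δ_3 - Δ_2) = -9
Clamped end conditions give two more equations: 2h_0·σ_0 + h_0·σ_1 = 6(Δ_0 - g'(0)) = -15 and h_3·σ_3 + 2h_3·σ_4 = 6(g'(7) - Δ_3) = -24.
Solving the tridiagonal system: σ_0 = -183/43, σ_1 = -279/43, σ_2 = 348/43, σ_3 = -81/43, σ_4 = -435/86.
On [1, 3], g'(x) = b_1 + 2c_1·(x - 1) + 3d_1·(x - 1)² with b_1 = Δ_1 - h_1(2σ_1 + σ_2)/6 = -247/86, c_1 = σ_1/2 = -279/86, d_1 = (σ_2 - σ_1)/(6h_1) = 209/172. So g'(1) = -247/86.

-2.8721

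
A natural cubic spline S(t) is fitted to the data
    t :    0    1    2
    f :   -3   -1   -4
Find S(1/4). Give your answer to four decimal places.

-2.2070

Let M_i = S''(x_i). Step sizes h_i = 1, 1; slopes of the chords Δ_i = (y_(i+1) - y_i)/h_i = 2, -3.
  1·M_0 + 4·M_1 + 1·M_2 = 6(Δ_1 - Δ_0) = -30
Natural end conditions: M_0 = M_2 = 0.
Solving the tridiagonal system: M_0 = 0, M_1 = -15/2, M_2 = 0.
On [0, 1], S(t) = -3 + 13/4·t + 0·t² - 5/4·t³.
With t = 1/4: S(1/4) = -565/256.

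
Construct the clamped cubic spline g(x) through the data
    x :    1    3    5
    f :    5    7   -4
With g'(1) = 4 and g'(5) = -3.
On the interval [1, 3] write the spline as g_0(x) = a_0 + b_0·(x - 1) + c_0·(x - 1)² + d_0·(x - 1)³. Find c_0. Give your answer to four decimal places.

Put M_i = g'' at the i-th knot. Here h = (2, 2) and Δ = (1, -11/2), so the interior equations h_(i-1)·M_(i-1) + 2(h_(i-1)+h_i)·M_i + h_i·M_(i+1) = 6(Δ_i − Δ_(i-1)) read
  2·M_0 + 8·M_1 + 2·M_2 = 6(Δ_1 - Δ_0) = -39
Clamped end conditions give two more equations: 2h_0·M_0 + h_0·M_1 = 6(Δ_0 - g'(1)) = -18 and h_1·M_1 + 2h_1·M_2 = 6(g'(5) - Δ_1) = 15.
Solving the tridiagonal system: M_0 = -11/8, M_1 = -25/4, M_2 = 55/8.
On [1, 3], with g_0(x) = a_0 + b_0·(x - 1) + c_0·(x - 1)² + d_0·(x - 1)³: c_0 = M_0/2 = -11/16, d_0 = (M_1 - M_0)/(6h_0) = -13/32, b_0 = Δ_0 - h_0(2M_0 + M_1)/6 = 4.

-0.6875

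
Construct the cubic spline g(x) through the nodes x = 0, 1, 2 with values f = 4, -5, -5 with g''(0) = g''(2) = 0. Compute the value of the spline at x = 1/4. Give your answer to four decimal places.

1.2227

Let σ_i = g''(x_i). Step sizes h_i = 1, 1; slopes of the chords Δ_i = (y_(i+1) - y_i)/h_i = -9, 0.
  1·σ_0 + 4·σ_1 + 1·σ_2 = 6(Δ_1 - Δ_0) = 54
Natural end conditions: σ_0 = σ_2 = 0.
Hence σ_0 = 0, σ_1 = 27/2, σ_2 = 0.
On [0, 1], g(x) = 4 - 45/4·x + 0·x² + 9/4·x³.
With x = 1/4: g(1/4) = 313/256.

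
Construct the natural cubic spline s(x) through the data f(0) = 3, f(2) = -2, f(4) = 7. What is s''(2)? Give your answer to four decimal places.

5.2500

With M_i denoting the second derivative at x_i, h_i = 2, 2, and Δ_i = (y_(i+1) − y_i)/h_i = -5/2, 9/2:
  2·M_0 + 8·M_1 + 2·M_2 = 6(Δ_1 - Δ_0) = 42
Natural end conditions: M_0 = M_2 = 0.
Forward elimination and back-substitution give M_0 = 0, M_1 = 21/4, M_2 = 0.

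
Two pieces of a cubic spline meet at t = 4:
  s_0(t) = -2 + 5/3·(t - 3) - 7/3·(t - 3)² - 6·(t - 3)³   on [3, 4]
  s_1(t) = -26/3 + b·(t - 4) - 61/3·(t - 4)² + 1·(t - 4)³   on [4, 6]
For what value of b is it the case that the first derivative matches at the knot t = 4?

-21

s_0'(t) = 5/3 - 14/3·(t - 3) - 18·(t - 3)², so s_0'(4) = -21. On the right, s_1'(4) = b, so b = -21.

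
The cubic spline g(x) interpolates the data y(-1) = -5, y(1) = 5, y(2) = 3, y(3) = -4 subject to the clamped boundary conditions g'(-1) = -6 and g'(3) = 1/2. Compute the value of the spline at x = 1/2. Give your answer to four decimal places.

1.7116

Put M_i = g'' at the i-th knot. Here h = (2, 1, 1) and Δ = (5, -2, -7), so the interior equations h_(i-1)·M_(i-1) + 2(h_(i-1)+h_i)·M_i + h_i·M_(i+1) = 6(Δ_i − Δ_(i-1)) read
  2·M_0 + 6·M_1 + 1·M_2 = 6(Δ_1 - Δ_0) = -42
  1·M_1 + 4·M_2 + 1·M_3 = 6(Δ_2 - Δ_1) = -30
Clamped end conditions give two more equations: 2h_0·M_0 + h_0·M_1 = 6(Δ_0 - g'(-1)) = 66 and h_2·M_2 + 2h_2·M_3 = 6(g'(3) - Δ_2) = 45.
Forward elimination and back-substitution give M_0 = 503/22, M_1 = -140/11, M_2 = -125/11, M_3 = 310/11.
On [-1, 1], g(x) = -5 - 6·(x + 1) + 503/44·(x + 1)² - 261/88·(x + 1)³.
With (x + 1) = 3/2: g(1/2) = 1205/704.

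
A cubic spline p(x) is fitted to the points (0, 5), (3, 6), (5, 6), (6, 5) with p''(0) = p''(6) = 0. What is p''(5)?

-1

Put M_i = p'' at the i-th knot. Here h = (3, 2, 1) and Δ = (1/3, 0, -1), so the interior equations h_(i-1)·M_(i-1) + 2(h_(i-1)+h_i)·M_i + h_i·M_(i+1) = 6(Δ_i − Δ_(i-1)) read
  3·M_0 + 10·M_1 + 2·M_2 = 6(Δ_1 - Δ_0) = -2
  2·M_1 + 6·M_2 + 1·M_3 = 6(Δ_2 - Δ_1) = -6
Natural end conditions: M_0 = M_3 = 0.
Solving: M_0 = 0, M_1 = 0, M_2 = -1, M_3 = 0.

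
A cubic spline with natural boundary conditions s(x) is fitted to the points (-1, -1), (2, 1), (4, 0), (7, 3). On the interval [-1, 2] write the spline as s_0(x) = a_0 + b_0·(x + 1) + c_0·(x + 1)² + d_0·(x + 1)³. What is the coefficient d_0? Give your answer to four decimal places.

Write M_i for s''(x_i). With h_i = 3, 2, 3 and divided differences Δ_i = 2/3, -1/2, 1, the continuity of s' gives the tridiagonal system
  3·M_0 + 10·M_1 + 2·M_2 = 6(Δ_1 - Δ_0) = -7
  2·M_1 + 10·M_2 + 3·M_3 = 6(Δ_2 - Δ_1) = 9
Natural end conditions: M_0 = M_3 = 0.
Solving the tridiagonal system: M_0 = 0, M_1 = -11/12, M_2 = 13/12, M_3 = 0.
On [-1, 2], with s_0(x) = a_0 + b_0·(x + 1) + c_0·(x + 1)² + d_0·(x + 1)³: c_0 = M_0/2 = 0, d_0 = (M_1 - M_0)/(6h_0) = -11/216, b_0 = Δ_0 - h_0(2M_0 + M_1)/6 = 9/8.

-0.0509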